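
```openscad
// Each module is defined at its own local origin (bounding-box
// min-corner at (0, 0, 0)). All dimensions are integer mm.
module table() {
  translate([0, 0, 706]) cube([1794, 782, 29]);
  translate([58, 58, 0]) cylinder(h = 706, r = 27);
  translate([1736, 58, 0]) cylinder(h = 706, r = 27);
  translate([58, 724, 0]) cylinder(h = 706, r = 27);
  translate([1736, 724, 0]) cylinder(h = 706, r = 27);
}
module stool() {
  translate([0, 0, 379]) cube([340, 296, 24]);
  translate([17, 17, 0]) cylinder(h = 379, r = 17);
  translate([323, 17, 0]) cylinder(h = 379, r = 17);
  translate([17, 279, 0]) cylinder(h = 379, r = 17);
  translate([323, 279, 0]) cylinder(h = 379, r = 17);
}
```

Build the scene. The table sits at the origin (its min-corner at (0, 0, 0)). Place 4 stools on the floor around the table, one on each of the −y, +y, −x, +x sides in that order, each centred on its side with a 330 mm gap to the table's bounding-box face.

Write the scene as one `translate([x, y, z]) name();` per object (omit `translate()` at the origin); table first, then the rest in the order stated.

table();
translate([727, -626, 0]) stool();
translate([727, 1112, 0]) stool();
translate([-670, 243, 0]) stool();
translate([2124, 243, 0]) stool();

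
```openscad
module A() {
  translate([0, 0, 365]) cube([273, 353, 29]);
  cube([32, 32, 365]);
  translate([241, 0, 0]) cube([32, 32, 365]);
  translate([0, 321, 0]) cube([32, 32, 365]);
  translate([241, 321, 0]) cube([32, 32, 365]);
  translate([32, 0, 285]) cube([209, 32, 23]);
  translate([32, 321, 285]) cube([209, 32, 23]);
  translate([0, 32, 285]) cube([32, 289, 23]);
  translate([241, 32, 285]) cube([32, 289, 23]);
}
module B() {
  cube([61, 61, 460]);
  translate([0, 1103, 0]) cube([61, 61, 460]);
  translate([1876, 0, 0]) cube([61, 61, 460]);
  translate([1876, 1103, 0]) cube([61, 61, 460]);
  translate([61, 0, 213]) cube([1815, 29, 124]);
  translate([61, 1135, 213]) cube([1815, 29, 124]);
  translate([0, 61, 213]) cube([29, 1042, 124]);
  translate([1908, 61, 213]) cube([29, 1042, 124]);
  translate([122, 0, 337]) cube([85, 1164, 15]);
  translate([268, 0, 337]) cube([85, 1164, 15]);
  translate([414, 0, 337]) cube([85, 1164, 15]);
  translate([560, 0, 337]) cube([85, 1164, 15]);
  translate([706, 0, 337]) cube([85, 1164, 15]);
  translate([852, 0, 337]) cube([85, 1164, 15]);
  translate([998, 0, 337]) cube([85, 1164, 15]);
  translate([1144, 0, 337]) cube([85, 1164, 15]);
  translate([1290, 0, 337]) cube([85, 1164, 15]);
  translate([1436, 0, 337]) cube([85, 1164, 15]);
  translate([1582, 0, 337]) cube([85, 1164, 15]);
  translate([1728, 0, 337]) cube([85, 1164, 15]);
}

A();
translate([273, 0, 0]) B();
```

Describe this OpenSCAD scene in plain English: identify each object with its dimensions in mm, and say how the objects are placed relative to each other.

A is a simple wooden stool: a rectangular seat 273 mm (x) by 353 mm (y), 29 mm thick, top face at z = 394 mm, on four square legs, each 32×32 mm in cross-section. The legs rest on z = 0, each flush with a corner of the seat. Four stretchers, 32 mm wide and 23 mm tall, connect adjacent legs with their undersides at z = 285 mm, each running between the inner faces of the legs it joins and aligned with the legs' outer faces on the other axis.

B is a bed frame 1937 mm long (x) by 1164 mm wide (y). Four 61×61 mm corner posts, 460 mm tall, at the corners of the footprint. Four rails of 29 mm thickness and 124 mm height run between adjacent posts with their undersides at z = 213 mm, their outer faces flush with the outside of the frame (the two x-running rails run between the posts' inner faces; the two y-running rails run between the posts' inner faces). 12 slats, each 85 mm wide (x) and 15 mm thick, lie across the top of the two x-running rails, running the full 1164 mm width of the frame in y; the slats are evenly spaced along x between the inner faces of the end posts with equal gaps (rounded down to the nearest mm) at the −x end and between each pair — any rounding remainder accumulates at the +x end.

The bed frame is against the stool's +x side, with their −y faces flush.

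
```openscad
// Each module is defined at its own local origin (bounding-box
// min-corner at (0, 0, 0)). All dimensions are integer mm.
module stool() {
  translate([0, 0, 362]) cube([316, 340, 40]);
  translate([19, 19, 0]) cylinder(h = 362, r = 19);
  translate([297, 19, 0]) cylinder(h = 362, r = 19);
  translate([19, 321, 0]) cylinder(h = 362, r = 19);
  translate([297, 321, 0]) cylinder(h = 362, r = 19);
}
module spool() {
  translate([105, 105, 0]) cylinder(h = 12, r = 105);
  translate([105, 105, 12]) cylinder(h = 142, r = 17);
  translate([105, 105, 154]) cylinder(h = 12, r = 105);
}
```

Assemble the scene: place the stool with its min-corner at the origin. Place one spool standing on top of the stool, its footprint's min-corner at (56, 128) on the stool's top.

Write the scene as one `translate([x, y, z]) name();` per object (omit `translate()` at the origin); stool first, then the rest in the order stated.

stool();
translate([56, 128, 402]) spool();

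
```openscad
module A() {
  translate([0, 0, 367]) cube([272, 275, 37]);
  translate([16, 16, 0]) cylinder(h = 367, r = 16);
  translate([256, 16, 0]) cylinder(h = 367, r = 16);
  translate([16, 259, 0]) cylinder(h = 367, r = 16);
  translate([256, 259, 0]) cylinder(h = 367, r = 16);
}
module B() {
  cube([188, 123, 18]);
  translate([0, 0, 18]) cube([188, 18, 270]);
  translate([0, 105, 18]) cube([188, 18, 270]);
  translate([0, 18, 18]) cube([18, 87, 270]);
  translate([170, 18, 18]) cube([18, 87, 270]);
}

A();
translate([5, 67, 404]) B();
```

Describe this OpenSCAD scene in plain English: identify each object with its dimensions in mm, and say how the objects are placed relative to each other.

A is a four-legged stool. The seat is a 272×275×37 mm slab whose top surface is at z = 404 mm; four round legs, each 32 mm in diameter, run from the floor (z = 0) to the underside of the seat, each leg's axis is inset half a diameter from the nearest pair of seat edges (so the leg's bounding box is flush with the corner).

B is an open-topped rectangular box: outside dimensions 188×123×288 mm, with a uniform wall and base thickness of 18 mm. The base is a full 188×123 slab on the floor; four walls sit on top of the base. The front and back walls (the −y and +y sides) span the full width; the two side walls fit between them.

The open box is on top of the stool.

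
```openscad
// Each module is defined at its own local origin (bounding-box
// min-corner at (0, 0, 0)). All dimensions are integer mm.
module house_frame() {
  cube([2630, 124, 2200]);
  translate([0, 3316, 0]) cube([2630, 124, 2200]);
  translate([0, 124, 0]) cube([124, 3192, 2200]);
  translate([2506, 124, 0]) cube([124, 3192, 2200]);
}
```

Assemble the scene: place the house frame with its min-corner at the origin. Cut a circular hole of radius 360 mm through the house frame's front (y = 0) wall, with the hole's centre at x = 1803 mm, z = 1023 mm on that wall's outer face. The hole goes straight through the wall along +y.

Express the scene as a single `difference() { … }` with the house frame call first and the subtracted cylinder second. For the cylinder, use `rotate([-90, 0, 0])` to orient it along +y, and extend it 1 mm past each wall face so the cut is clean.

difference() {
  house_frame();
  translate([1803, -1, 1023]) rotate([-90, 0, 0]) cylinder(h = 126, r = 360);
}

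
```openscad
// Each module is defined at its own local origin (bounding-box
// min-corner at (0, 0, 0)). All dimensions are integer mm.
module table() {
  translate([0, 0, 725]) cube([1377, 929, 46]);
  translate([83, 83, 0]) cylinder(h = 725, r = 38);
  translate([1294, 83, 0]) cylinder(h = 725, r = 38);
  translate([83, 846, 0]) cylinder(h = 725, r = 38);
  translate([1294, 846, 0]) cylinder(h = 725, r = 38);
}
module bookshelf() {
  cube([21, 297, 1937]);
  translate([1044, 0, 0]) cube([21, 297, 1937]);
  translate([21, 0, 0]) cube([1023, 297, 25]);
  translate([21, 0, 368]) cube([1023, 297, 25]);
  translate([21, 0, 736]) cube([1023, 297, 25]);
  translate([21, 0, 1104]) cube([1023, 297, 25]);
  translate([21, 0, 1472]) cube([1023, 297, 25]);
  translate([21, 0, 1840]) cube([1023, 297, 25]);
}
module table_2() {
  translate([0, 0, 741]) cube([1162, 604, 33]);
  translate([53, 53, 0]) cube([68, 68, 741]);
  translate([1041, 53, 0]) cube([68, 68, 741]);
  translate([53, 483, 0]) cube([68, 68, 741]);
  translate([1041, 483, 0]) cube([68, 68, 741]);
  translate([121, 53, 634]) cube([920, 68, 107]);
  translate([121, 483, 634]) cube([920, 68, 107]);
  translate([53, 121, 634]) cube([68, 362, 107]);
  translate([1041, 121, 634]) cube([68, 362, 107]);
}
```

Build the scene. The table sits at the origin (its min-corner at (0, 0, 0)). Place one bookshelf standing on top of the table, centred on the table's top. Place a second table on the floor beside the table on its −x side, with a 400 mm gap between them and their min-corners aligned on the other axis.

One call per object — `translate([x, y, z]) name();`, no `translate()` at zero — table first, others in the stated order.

table();
translate([156, 316, 771]) bookshelf();
translate([-1562, 0, 0]) table_2();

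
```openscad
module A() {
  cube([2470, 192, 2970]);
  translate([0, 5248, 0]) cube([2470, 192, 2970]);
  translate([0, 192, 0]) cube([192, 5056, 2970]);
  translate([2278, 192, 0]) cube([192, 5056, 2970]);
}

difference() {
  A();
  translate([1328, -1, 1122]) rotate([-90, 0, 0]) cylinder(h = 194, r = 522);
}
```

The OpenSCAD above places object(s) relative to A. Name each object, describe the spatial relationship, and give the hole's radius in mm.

The subtracted cylinder has r = 522 mm.

A is a house frame. The house frame has a circular hole through its front wall. The hole's radius is 522 mm.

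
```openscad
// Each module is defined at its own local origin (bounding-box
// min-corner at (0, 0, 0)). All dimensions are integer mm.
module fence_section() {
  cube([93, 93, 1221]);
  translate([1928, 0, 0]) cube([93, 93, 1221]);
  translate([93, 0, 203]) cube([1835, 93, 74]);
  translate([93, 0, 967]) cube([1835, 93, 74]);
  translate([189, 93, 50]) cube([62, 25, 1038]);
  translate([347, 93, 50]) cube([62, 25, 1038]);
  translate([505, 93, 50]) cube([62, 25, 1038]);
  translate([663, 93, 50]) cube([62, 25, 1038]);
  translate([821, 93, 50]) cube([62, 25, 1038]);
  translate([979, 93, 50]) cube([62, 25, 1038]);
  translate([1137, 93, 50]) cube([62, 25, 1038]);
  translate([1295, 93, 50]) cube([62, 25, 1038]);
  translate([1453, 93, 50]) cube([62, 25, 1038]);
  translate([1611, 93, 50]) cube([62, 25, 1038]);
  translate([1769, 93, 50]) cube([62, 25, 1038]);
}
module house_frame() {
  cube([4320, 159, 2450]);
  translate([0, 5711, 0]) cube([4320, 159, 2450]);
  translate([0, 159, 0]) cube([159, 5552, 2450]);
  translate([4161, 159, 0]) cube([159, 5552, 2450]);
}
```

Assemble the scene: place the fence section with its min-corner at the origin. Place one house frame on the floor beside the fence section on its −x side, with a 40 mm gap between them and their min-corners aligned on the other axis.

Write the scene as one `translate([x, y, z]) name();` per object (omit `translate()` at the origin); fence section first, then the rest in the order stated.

fence_section();
translate([-4360, 0, 0]) house_frame();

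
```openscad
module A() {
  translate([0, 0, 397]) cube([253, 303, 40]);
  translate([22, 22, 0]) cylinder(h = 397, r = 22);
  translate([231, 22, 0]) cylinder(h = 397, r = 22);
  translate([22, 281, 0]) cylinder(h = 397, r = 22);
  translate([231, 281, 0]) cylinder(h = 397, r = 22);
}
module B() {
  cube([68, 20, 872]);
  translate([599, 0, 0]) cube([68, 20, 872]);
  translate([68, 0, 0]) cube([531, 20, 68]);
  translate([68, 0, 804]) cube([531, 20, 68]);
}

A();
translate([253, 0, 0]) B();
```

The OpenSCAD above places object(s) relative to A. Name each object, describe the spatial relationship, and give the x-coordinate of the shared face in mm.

A is a stool. B is a picture frame. The picture frame is against the stool's +x side, with their −y faces flush. The x-coordinate of the shared face is 253 mm.

The stool's +x face and the picture frame's −x face are both at x = 253 mm.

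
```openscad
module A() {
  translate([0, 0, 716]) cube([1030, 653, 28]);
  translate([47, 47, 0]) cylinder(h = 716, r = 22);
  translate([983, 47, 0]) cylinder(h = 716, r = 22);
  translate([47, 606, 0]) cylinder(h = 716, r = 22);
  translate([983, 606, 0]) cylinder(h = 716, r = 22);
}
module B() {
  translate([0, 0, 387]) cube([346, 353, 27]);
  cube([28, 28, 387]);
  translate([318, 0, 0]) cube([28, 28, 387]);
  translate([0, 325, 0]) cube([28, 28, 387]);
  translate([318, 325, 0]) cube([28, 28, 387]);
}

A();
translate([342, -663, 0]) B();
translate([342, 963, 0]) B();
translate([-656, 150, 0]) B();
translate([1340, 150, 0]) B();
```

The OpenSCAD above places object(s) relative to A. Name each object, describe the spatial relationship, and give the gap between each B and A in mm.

Each stool's nearest face is 310 mm from the table's bounding box.

A is a table. B is a stool. Four stools sit around the table at the −y, +y, −x, +x sides. The gap between each stool and the table is 310 mm.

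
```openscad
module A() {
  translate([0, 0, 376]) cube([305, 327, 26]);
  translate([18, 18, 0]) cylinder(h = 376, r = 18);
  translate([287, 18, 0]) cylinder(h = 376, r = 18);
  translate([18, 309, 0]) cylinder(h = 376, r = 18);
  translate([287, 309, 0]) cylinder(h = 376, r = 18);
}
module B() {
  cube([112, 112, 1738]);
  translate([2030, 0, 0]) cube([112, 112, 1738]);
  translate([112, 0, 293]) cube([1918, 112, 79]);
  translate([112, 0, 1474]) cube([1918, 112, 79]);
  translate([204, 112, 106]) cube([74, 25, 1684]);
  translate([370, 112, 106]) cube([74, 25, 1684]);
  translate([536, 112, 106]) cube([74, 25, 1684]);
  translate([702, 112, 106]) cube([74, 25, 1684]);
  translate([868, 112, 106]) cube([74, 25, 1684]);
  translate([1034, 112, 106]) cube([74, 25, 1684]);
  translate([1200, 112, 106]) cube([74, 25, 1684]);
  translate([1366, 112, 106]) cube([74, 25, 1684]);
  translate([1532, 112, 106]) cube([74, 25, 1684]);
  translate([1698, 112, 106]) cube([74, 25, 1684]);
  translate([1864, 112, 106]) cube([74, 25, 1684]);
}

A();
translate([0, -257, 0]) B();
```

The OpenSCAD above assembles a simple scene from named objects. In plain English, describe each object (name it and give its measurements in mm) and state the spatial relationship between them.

A is a four-legged stool. The seat is a 305×327×26 mm slab whose top surface is at z = 402 mm; four round legs, each 36 mm in diameter, run from the floor (z = 0) to the underside of the seat, each leg's axis is inset half a diameter from the nearest pair of seat edges (so the leg's bounding box is flush with the corner).

B is a fence section. Two 112×112 mm posts, 1738 mm tall, stand on the floor with a clear span of 1918 mm between their inner faces. Two horizontal rails of 112×79 mm section span the gap between the posts with their undersides at z = 293 mm and z = 1474 mm, flush with the posts' −y face. 11 pickets, each 74 mm wide, 25 mm thick and 1684 mm tall, are fixed to the +y face of the rails with their bottoms at z = 106 mm, evenly spaced across the span with equal gaps (rounded down to the nearest mm) at the −x end and between each pair — any rounding remainder accumulates at the +x end.

The fence section is on the floor beside the stool on its −y side.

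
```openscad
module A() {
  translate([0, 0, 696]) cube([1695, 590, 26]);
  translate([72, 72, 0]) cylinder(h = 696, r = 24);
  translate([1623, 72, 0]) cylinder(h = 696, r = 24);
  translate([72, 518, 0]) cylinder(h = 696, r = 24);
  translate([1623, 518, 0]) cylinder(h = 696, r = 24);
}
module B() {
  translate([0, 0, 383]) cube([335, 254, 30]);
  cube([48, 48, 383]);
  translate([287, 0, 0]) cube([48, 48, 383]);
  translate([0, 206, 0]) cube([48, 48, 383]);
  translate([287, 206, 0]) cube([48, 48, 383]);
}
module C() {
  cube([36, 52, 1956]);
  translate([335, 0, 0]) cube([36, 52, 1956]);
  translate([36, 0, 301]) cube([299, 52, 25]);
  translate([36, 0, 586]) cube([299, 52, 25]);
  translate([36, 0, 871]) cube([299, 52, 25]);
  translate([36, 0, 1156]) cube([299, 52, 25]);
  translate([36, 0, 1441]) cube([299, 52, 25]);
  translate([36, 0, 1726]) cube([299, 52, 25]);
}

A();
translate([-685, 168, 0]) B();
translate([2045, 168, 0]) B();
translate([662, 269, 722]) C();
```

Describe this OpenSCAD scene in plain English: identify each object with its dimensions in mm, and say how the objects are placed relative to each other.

A is a table with a 1695×590 mm rectangular top, 26 mm thick, top surface at z = 722 mm, supported by four round legs of 48 mm diameter, each leg's bounding box inset 48 mm from the nearest pair of top edges, running from the floor.

B is a simple wooden stool: a rectangular seat 335 mm (x) by 254 mm (y), 30 mm thick, top face at z = 413 mm, on four square legs, each 48×48 mm in cross-section. The legs rest on z = 0, each flush with a corner of the seat.

C is a straight ladder. Two 36×52 mm vertical rails, 1956 mm tall, stand 371 mm apart (outside-to-outside) with their front faces coplanar on the −y side. 6 rungs, each 52 mm deep and 25 mm tall, span between the inner faces of the rails, front faces flush with the rails. The lowest rung's underside is at z = 301 mm and rungs are spaced 285 mm apart (underside to underside).

Two stools sit around the table at the −x, +x sides. The ladder is on top of the table, centred.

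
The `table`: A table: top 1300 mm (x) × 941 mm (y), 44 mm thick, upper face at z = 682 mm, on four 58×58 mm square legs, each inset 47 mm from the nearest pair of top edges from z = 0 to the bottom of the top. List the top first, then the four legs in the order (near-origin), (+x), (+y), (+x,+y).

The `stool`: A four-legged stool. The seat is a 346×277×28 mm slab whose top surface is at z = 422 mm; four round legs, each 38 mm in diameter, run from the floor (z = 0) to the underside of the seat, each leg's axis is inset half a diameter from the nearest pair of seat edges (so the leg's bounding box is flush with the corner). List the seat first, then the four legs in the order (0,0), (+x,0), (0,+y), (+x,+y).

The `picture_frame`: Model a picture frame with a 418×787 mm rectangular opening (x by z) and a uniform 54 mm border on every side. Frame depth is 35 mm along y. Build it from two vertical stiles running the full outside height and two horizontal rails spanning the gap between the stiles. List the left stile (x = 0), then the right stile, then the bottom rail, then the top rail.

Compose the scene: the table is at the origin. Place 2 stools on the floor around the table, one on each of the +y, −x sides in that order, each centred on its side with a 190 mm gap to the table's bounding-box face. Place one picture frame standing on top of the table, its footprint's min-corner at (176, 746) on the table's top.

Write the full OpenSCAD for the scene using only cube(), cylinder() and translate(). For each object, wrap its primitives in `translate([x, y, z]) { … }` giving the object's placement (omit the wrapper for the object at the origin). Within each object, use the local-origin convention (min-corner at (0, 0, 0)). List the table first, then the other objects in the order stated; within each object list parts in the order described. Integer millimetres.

translate([0, 0, 638]) cube([1300, 941, 44]);
translate([47, 47, 0]) cube([58, 58, 638]);
translate([1195, 47, 0]) cube([58, 58, 638]);
translate([47, 836, 0]) cube([58, 58, 638]);
translate([1195, 836, 0]) cube([58, 58, 638]);
translate([477, 1131, 0]) {
  translate([0, 0, 394]) cube([346, 277, 28]);
  translate([19, 19, 0]) cylinder(h = 394, r = 19);
  translate([327, 19, 0]) cylinder(h = 394, r = 19);
  translate([19, 258, 0]) cylinder(h = 394, r = 19);
  translate([327, 258, 0]) cylinder(h = 394, r = 19);
}
translate([-536, 332, 0]) {
  translate([0, 0, 394]) cube([346, 277, 28]);
  translate([19, 19, 0]) cylinder(h = 394, r = 19);
  translate([327, 19, 0]) cylinder(h = 394, r = 19);
  translate([19, 258, 0]) cylinder(h = 394, r = 19);
  translate([327, 258, 0]) cylinder(h = 394, r = 19);
}
translate([176, 746, 682]) {
  cube([54, 35, 895]);
  translate([472, 0, 0]) cube([54, 35, 895]);
  translate([54, 0, 0]) cube([418, 35, 54]);
  translate([54, 0, 841]) cube([418, 35, 54]);
}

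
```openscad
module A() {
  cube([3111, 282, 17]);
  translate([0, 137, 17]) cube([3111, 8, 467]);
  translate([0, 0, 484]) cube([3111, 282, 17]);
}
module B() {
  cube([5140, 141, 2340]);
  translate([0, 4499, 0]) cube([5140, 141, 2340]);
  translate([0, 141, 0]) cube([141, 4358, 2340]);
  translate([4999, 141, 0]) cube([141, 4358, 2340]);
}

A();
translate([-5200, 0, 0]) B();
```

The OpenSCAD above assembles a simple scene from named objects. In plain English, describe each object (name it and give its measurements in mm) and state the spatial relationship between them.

A is an I-beam lying along x, 3111 mm long. Overall section height 501 mm. Two flanges 282 mm wide (y) and 17 mm thick, one on the floor and one at the top; a web 8 mm thick runs between them, centred on the flange width.

B is the wall frame of a small rectangular building: four walls, each 2340 mm tall and 141 mm thick, enclosing a footprint 5140 mm (x) by 4640 mm (y) outside-to-outside, with no floor or roof. The front and back walls (the −y and +y sides) span the full width; the two side walls fit between them.

The house frame is on the floor beside the I-beam on its −x side.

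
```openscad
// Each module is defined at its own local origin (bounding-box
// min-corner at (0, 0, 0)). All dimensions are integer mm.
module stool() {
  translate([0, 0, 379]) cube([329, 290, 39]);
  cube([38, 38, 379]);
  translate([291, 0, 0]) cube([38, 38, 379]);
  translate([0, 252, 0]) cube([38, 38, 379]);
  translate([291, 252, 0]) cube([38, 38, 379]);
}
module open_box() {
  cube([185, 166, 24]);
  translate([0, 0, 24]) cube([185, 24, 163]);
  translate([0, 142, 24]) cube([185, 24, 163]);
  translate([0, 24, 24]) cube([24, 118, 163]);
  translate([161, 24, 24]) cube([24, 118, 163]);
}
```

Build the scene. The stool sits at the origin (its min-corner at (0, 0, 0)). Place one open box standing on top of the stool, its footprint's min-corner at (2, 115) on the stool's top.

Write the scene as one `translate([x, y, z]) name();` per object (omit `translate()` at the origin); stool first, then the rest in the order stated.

stool();
translate([2, 115, 418]) open_box();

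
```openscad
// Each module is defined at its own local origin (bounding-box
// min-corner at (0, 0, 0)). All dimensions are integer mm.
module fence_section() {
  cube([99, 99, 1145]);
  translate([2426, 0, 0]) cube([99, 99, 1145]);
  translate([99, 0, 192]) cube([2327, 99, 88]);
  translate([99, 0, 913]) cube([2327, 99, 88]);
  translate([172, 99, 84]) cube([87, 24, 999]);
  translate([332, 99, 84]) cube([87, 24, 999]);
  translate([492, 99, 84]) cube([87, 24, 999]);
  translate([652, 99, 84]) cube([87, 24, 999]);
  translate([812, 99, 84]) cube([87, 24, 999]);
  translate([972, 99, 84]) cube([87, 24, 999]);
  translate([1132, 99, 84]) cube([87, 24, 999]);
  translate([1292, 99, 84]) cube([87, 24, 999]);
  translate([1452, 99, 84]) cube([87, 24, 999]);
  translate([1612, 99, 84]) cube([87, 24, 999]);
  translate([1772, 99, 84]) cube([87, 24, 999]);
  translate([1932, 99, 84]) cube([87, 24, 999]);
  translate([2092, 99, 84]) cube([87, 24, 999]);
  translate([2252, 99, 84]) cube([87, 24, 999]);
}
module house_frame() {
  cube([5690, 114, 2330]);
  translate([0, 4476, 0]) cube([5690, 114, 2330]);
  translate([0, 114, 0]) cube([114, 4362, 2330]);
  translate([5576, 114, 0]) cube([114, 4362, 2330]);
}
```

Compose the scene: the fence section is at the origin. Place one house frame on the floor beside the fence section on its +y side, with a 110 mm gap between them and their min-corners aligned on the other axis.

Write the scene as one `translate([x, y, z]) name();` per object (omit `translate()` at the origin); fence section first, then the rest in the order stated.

fence_section();
translate([0, 233, 0]) house_frame();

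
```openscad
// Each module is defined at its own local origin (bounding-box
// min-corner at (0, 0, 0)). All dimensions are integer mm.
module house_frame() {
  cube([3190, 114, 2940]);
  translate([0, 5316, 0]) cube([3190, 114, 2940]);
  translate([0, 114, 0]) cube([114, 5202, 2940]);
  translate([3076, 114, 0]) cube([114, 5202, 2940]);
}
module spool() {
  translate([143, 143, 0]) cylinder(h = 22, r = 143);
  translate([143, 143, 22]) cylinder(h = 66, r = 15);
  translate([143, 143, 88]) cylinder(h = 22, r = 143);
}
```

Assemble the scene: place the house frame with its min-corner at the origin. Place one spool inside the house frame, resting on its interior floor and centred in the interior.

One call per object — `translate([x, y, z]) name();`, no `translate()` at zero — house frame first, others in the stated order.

house_frame();
translate([1452, 2572, 0]) spool();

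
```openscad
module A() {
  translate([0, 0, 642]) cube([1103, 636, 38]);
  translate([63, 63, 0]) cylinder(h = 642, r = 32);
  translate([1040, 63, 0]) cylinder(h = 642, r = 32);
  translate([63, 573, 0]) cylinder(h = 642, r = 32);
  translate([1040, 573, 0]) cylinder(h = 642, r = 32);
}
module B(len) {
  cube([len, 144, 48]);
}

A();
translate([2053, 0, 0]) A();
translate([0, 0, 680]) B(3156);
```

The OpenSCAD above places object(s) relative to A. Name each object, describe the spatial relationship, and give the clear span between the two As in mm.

A is a table. B is a beam. A beam spans the tops of two tables. The clear span between the two tables is 950 mm.

Second table starts at x = 2053; first ends at x = 1103; clear span = 2053 − 1103 = 950 mm.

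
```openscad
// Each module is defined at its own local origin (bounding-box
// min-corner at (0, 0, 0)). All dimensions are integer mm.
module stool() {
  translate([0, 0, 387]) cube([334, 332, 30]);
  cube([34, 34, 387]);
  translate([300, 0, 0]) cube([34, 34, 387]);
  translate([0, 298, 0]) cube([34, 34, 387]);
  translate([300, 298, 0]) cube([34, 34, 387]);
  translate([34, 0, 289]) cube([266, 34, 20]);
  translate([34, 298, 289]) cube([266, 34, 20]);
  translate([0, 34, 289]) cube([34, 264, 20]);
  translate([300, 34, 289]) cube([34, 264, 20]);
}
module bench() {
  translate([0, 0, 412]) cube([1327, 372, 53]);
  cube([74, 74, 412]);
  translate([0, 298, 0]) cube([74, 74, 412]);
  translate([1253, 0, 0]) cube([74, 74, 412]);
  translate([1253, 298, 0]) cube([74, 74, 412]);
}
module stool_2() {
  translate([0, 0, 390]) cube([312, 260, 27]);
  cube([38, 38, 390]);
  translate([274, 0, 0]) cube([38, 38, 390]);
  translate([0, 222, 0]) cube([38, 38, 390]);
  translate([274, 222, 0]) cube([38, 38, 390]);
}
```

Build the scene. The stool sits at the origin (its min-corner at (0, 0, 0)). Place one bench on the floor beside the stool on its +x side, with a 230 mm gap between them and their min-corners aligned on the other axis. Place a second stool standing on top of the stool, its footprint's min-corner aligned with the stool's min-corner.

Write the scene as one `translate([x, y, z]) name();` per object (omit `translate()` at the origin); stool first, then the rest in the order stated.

stool();
translate([564, 0, 0]) bench();
translate([0, 0, 417]) stool_2();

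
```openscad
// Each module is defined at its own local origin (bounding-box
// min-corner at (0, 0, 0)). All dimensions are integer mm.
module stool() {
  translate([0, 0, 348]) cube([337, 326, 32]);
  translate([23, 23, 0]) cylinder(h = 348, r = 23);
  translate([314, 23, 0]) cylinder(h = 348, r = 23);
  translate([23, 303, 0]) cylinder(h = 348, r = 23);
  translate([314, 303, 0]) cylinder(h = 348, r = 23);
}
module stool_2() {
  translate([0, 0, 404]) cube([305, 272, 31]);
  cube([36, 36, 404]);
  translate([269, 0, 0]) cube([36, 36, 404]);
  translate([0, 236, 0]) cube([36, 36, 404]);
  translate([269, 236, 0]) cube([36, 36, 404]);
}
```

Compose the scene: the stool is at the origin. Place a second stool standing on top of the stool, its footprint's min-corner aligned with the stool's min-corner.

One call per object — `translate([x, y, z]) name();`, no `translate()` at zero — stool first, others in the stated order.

stool();
translate([0, 0, 380]) stool_2();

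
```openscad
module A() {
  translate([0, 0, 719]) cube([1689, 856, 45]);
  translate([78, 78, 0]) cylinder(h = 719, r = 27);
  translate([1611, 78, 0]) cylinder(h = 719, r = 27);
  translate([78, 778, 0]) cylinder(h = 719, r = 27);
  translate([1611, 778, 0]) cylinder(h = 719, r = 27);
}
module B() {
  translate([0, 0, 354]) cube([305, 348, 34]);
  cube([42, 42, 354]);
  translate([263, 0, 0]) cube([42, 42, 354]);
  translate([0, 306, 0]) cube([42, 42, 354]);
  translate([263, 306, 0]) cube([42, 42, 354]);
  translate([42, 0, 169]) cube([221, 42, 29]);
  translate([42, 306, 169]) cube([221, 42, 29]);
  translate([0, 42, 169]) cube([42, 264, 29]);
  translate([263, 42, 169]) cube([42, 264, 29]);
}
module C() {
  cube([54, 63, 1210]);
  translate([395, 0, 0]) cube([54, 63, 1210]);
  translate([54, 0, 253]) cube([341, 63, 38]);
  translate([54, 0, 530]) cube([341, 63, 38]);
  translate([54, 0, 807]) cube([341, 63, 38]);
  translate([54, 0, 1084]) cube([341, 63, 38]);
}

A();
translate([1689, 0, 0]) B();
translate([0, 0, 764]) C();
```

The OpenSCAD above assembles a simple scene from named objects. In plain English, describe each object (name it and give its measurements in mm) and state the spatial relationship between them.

A is a table: top 1689 mm (x) × 856 mm (y), 45 mm thick, upper face at z = 764 mm, on four round legs of 54 mm diameter, each leg's bounding box inset 51 mm from the nearest pair of top edges, running from z = 0 to the bottom of the top.

B is a simple wooden stool: a rectangular seat 305 mm (x) by 348 mm (y), 34 mm thick, top face at z = 388 mm, on four square legs, each 42×42 mm in cross-section. The legs rest on z = 0, each flush with a corner of the seat. Four stretchers, 42 mm wide and 29 mm tall, connect adjacent legs with their undersides at z = 169 mm, each running between the inner faces of the legs it joins and aligned with the legs' outer faces on the other axis.

C is a straight ladder. Two 54×63 mm vertical rails, 1210 mm tall, stand 449 mm apart (outside-to-outside) with their front faces coplanar on the −y side. 4 rungs, each 63 mm deep and 38 mm tall, span between the inner faces of the rails, front faces flush with the rails. The lowest rung's underside is at z = 253 mm and rungs are spaced 277 mm apart (underside to underside).

The stool is against the table's +x side, with their −y faces flush. The ladder is on top of the table.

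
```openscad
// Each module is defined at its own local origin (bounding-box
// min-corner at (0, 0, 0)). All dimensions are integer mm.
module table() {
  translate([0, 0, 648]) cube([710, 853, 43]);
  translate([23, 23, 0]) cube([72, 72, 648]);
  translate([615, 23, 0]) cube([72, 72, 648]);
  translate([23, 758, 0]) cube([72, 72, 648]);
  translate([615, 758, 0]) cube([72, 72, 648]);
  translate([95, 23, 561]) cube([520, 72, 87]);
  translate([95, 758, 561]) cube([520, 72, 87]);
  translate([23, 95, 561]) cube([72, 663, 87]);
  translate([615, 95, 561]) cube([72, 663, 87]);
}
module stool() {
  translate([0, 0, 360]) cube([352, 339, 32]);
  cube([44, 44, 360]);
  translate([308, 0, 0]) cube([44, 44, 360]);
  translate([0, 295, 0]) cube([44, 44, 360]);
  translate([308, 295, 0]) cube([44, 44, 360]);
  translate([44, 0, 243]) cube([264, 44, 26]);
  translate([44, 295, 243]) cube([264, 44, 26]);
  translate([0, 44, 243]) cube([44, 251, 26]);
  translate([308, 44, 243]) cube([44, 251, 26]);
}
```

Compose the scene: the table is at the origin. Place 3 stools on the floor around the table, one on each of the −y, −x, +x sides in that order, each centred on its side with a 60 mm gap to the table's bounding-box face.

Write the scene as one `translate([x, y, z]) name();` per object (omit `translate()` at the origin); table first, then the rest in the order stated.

table();
translate([179, -399, 0]) stool();
translate([-412, 257, 0]) stool();
translate([770, 257, 0]) stool();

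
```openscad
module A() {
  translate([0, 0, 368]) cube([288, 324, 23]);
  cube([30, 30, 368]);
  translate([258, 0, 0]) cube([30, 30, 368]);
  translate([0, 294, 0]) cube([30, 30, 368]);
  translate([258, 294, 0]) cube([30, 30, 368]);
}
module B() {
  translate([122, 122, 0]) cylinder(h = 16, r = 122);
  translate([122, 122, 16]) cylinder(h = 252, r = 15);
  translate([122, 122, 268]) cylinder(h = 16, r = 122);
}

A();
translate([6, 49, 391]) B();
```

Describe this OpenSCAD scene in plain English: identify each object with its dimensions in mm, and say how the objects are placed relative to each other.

A is a four-legged stool. The seat is 288×324 mm, 23 mm thick, top at z = 391 mm. It stands on four square legs, each 30×30 mm in cross-section, from z = 0 to the seat underside, each flush with a corner of the seat.

B is a spool: two coaxial disc flanges of radius 122 mm and thickness 16 mm, joined by a core cylinder of radius 15 mm and height 252 mm. The lower flange rests on z = 0 and the three cylinders share a vertical axis.

The spool is on top of the stool.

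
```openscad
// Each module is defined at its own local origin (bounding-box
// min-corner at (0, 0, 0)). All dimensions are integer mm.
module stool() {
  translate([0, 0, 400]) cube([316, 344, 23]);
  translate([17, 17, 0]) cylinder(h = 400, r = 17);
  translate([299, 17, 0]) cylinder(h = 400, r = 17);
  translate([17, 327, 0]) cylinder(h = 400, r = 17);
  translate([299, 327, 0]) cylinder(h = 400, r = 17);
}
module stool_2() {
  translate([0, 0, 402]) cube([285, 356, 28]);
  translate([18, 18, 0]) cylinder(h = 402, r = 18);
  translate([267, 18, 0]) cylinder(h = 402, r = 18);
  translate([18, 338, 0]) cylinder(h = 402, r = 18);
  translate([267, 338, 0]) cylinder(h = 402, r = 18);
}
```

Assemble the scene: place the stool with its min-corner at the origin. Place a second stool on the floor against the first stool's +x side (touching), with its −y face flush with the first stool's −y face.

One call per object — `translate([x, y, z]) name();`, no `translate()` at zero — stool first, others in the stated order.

stool();
translate([316, 0, 0]) stool_2();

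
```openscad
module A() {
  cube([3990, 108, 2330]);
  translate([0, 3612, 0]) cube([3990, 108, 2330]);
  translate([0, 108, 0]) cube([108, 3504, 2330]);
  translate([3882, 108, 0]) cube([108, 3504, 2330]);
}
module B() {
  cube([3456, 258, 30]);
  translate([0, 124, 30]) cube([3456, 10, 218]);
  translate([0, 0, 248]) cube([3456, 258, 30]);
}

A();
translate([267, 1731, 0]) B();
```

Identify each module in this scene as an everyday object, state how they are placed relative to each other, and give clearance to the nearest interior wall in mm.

Clearances: x = 159, y = 1623; minimum 159 mm.

A is a house frame. B is an I-beam. The I-beam sits inside the house frame, centred. The clearance to the nearest interior wall is 159 mm.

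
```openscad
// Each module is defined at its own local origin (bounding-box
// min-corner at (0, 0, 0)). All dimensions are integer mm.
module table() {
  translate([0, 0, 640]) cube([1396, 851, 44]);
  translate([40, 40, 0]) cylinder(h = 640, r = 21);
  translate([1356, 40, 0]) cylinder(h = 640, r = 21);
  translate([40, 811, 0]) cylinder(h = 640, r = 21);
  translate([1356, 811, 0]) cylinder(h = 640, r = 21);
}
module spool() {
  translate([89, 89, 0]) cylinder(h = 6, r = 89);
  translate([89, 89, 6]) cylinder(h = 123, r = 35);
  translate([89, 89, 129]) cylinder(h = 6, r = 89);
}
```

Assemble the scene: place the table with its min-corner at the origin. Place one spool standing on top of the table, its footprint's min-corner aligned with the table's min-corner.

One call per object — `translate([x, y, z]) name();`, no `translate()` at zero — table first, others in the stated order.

table();
translate([0, 0, 684]) spool();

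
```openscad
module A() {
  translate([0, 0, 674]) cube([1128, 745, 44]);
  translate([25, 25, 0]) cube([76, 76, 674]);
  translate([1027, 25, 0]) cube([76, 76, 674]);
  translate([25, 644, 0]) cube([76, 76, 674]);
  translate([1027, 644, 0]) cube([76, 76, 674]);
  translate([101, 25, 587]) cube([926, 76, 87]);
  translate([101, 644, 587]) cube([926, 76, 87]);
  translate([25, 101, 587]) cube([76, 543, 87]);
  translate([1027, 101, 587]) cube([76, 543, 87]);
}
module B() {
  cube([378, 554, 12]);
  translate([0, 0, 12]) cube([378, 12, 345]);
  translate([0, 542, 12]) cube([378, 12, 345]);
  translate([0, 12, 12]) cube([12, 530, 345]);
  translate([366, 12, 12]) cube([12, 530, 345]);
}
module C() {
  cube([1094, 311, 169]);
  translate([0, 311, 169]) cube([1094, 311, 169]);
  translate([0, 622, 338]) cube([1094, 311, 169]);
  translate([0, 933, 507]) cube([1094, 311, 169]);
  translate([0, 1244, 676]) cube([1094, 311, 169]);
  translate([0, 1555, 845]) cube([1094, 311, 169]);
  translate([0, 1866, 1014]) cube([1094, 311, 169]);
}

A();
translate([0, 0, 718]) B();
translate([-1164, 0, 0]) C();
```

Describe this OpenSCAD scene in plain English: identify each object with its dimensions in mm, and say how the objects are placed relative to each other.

A is a table with a 1128×745 mm rectangular top, 44 mm thick, top surface at z = 718 mm, supported by four 76×76 mm square legs, each inset 25 mm from the nearest pair of top edges, running from the floor. Four apron rails, 76 mm thick and 87 mm tall, run between adjacent legs with their top edges flush with the underside of the top and their outer faces flush with the legs' outer faces.

B is an open storage box with external size 378×554×357 mm and wall thickness 12 mm (the base is also 12 mm thick). The base covers the whole footprint; the four walls stand on the base, with the y-facing walls full-width and the x-facing walls fitting between their inner faces.

C is a straight staircase of 7 solid steps. Each step is 1094 mm wide (x), 311 mm deep (y, the going) and 169 mm tall (the rise). The first step rests on the floor; each subsequent step sits one going further in +y and one rise higher in +z, directly behind and above the previous step with no overlap.

The open box is on top of the table. The staircase is on the floor beside the table on its −x side.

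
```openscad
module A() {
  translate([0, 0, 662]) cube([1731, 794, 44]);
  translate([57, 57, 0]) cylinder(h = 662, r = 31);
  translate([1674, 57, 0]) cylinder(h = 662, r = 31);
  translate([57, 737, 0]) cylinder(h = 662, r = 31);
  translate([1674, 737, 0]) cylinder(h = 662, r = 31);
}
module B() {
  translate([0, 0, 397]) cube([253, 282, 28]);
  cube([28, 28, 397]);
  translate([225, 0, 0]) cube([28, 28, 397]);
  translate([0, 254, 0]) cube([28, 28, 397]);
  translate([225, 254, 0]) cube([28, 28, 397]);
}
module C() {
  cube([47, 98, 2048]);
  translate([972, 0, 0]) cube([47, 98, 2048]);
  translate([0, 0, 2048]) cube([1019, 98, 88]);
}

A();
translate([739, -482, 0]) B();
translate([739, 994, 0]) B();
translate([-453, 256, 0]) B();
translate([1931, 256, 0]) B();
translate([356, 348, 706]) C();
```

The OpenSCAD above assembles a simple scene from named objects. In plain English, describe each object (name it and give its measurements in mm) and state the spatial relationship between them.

A is a rectangular dining table. The top is 1731×794×44 mm with its upper surface at z = 706 mm. It stands on four round legs of 62 mm diameter, each leg's bounding box inset 26 mm from the nearest pair of top edges, running from the floor to the underside of the top.

B is a simple wooden stool: a rectangular seat 253 mm (x) by 282 mm (y), 28 mm thick, top face at z = 425 mm, on four square legs, each 28×28 mm in cross-section. The legs rest on z = 0, each flush with a corner of the seat.

C is a rectangular door frame: two vertical jambs of 47×98 mm section, 2048 mm tall, with a clear opening 925 mm wide between their inner faces. A header 88 mm tall and 98 mm deep lies on top of the jambs and spans the full outside width.

Four stools sit around the table at the −y, +y, −x, +x sides. The door frame is on top of the table, centred.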